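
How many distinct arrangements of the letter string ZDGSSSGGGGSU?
12! / (4! × 5! × 1! × 1! × 1!) = 166320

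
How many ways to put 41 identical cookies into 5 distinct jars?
C(41+5-1, 5-1) = C(45, 4) = 148995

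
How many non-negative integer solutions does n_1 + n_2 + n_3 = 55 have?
C(55+3-1, 3-1) = C(57, 2) = 1596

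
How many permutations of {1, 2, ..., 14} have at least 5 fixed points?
Exactly j fixed points: C(14,j)·!(14-j); sum over j ≥ 5 (derangement numbers via !m = (m-1)·(!(m-1) + !(m-2)): !0..!9 = 1, 0, 1, 2, 9, 44, 265, 1854, 14833, 133496). Σ_{j=5}^{14} C(14,j)·!(14-j) = C(14,5)·!9 + C(14,6)·!8 + C(14,7)·!7 + C(14,8)·!6 + C(14,9)·!5 + C(14,10)·!4 + C(14,11)·!3 + C(14,12)·!2 + C(14,13)·!1 + C(14,14)·!0 = 2002·133496 + 3003·14833 + 3432·1854 + 3003·265 + 2002·44 + 1001·9 + 364·2 + 91·1 + 14·0 + 1·1 = 319059131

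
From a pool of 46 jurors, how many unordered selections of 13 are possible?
C(46,13) = 46!/(13!×33!) = 101766230790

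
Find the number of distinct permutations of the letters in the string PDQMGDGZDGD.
11! / (1! × 4! × 1! × 3! × 1! × 1!) = 277200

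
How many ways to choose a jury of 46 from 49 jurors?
C(49,46) = 49!/(46!×3!) = 18424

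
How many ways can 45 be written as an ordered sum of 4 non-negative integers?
C(45+4-1, 4-1) = C(48, 3) = 17296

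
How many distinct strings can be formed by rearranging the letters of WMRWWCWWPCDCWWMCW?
17! / (2! × 4! × 1! × 8! × 1! × 1!) = 183783600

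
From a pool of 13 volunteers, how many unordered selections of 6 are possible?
C(13,6) = 13!/(6!×7!) = 1716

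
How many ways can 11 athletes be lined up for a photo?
11! = 39916800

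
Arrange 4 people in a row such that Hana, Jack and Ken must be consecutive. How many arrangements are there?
Treat the 3 as one block: (4-3+1)! × 3! = 2 × 6 = 12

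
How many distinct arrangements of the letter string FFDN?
4! / (2! × 1! × 1!) = 12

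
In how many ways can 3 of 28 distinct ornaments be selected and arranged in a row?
P(28,3) = 28!/(28-3)! = 19656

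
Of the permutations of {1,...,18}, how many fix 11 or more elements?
Exactly j fixed points: C(18,j)·!(18-j); sum over j ≥ 11 (derangement numbers via !m = (m-1)·(!(m-1) + !(m-2)): !0..!7 = 1, 0, 1, 2, 9, 44, 265, 1854). Σ_{j=11}^{18} C(18,j)·!(18-j) = C(18,11)·!7 + C(18,12)·!6 + C(18,13)·!5 + C(18,14)·!4 + C(18,15)·!3 + C(18,16)·!2 + C(18,17)·!1 + C(18,18)·!0 = 31824·1854 + 18564·265 + 8568·44 + 3060·9 + 816·2 + 153·1 + 18·0 + 1·1 = 64327474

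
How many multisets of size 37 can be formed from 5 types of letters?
C(37+5-1, 5-1) = C(41, 4) = 101270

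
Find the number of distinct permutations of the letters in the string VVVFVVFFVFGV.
12! / (4! × 7! × 1!) = 3960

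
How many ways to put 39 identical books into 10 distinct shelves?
C(39+10-1, 10-1) = C(48, 9) = 1677106640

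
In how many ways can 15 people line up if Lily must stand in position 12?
Fix one position: (15-1)! = 87178291200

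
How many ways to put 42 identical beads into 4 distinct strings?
C(42+4-1, 4-1) = C(45, 3) = 14190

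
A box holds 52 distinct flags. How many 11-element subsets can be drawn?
C(52,11) = 52!/(11!×41!) = 60403728840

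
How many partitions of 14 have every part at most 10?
Let r_j(i) = number of partitions of i into parts ≤ j, for i = 0..14. r_1(i) = 1 for all i; r_j(i) = r_{j-1}(i) + r_j(i-j). Rows j = 2..10: ≤2: 1 1 2 2 3 3 4 4 5 5 6 6 7 7 8; ≤3: 1 1 2 3 4 5 7 8 10 12 14 16 19 21 24; ≤4: 1 1 2 3 5 6 9 11 15 18 23 27 34 39 47; ≤5: 1 1 2 3 5 7 10 13 18 23 30 37 47 57 70; ≤6: 1 1 2 3 5 7 11 14 20 26 35 44 58 71 90; ≤7: 1 1 2 3 5 7 11 15 21 28 38 49 65 82 105; ≤8: 1 1 2 3 5 7 11 15 22 29 40 52 70 89 116; ≤9: 1 1 2 3 5 7 11 15 22 30 41 54 73 94 123; ≤10: 1 1 2 3 5 7 11 15 22 30 42 55 75 97 128. r_10(14) = 128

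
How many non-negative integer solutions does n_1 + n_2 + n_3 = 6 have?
C(6+3-1, 3-1) = C(8, 2) = 28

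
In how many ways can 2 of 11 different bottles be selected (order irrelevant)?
C(11,2) = 11!/(2!×9!) = 55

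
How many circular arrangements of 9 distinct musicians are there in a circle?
Circular: fix one position, arrange the rest. (9-1)! = 40320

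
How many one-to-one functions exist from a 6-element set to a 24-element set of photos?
P(24,6) = 24!/(24-6)! = 96909120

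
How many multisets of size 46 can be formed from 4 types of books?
C(46+4-1, 4-1) = C(49, 3) = 18424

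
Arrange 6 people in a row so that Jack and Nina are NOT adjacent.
Total - adjacent = 6! - (6-1)!×2 = 720 - 240 = 480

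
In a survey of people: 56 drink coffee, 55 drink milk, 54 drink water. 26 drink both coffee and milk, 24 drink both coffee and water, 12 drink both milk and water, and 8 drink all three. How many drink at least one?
|A∪B∪C| = 56+55+54-26-24-12+8 = 111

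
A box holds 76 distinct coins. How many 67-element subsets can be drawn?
C(76,67) = 76!/(67!×9!) = 142466675900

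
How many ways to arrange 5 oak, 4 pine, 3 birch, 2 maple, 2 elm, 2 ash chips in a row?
18! / (5! × 4! × 3! × 2! × 2! × 2!) = 46313467200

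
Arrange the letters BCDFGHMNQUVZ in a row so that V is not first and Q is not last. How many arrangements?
By inclusion-exclusion: 12! - 2×(12-1)! + (12-2)! = 479001600 - 79833600 + 3628800 = 402796800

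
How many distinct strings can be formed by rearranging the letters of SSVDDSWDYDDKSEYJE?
17! / (1! × 2! × 1! × 2! × 5! × 1! × 1! × 4!) = 30875644800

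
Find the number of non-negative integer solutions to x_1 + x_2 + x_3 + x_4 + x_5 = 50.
C(50+5-1, 5-1) = C(54, 4) = 316251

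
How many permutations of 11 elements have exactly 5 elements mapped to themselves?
Choose the 5 fixed points C(11,5) = 462, derange the rest: !6 = Σ_{j=0}^{6} (-1)^j·6!/j! = 720 - 720 + 360 - 120 + 30 - 6 + 1 = 265. Product = 462 × 265 = 122430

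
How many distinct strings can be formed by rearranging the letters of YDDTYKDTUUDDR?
13! / (2! × 2! × 2! × 1! × 1! × 5!) = 6486480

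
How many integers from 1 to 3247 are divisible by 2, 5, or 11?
⌊3247/2⌋+⌊3247/5⌋+⌊3247/11⌋ - ⌊3247/10⌋-⌊3247/22⌋-⌊3247/55⌋ + ⌊3247/110⌋ = 1623+649+295 - 324-147-59 + 29 = 2066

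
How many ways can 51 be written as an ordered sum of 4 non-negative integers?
C(51+4-1, 4-1) = C(54, 3) = 24804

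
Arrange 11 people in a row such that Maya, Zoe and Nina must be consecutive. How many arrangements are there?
Treat the 3 as one block: (11-3+1)! × 3! = 362880 × 6 = 2177280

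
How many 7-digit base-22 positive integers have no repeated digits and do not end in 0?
Last digit: 21 nonzero choices. First digit: 20 (nonzero, ≠last). Middle 5: P(20,5) = 1860480. Total = 781401600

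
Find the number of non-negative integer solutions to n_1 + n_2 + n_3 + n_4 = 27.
C(27+4-1, 4-1) = C(30, 3) = 4060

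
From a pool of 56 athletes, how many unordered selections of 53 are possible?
C(56,53) = 56!/(53!×3!) = 27720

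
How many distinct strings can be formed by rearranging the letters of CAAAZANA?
8! / (1! × 1! × 5! × 1!) = 336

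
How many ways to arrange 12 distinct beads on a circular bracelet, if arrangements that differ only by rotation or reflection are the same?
(12-1)!/2 = 39916800/2 = 19958400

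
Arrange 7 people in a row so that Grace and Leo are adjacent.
Treat as block: (7-1)! × 2! = 720 × 2 = 1440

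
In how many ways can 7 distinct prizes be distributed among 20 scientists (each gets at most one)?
P(20,7) = 20!/(20-7)! = 390700800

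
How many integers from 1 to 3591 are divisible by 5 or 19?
⌊3591/5⌋ + ⌊3591/19⌋ - ⌊3591/95⌋ = 718 + 189 - 37 = 870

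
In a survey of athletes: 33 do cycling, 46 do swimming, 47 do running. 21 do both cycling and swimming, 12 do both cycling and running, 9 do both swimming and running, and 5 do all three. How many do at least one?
|A∪B∪C| = 33+46+47-21-12-9+5 = 89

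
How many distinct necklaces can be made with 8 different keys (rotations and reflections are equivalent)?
(8-1)!/2 = 5040/2 = 2520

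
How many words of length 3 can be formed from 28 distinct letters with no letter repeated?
P(28,3) = 28!/(28-3)! = 19656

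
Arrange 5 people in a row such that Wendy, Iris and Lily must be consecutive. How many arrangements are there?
Treat the 3 as one block: (5-3+1)! × 3! = 6 × 6 = 36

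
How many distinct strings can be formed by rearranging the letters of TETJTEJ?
7! / (2! × 3! × 2!) = 210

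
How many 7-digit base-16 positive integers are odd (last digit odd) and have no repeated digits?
Last∈{1,3,5,7,9,11,13,15}. Last=0: 0. Last nonzero: 8×14×P(14,5) = 26906880. Total = 26906880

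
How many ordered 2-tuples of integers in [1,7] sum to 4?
Coefficient of x^4 in (x + x² + ... + x^7)^2. By inclusion-exclusion on dice exceeding 7: Σ_j (-1)^j C(2,j)·C(4-1-7j, 1) = C(2,0)·C(3,1) = 1·3 = 3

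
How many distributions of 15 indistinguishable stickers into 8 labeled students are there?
C(15+8-1, 8-1) = C(22, 7) = 170544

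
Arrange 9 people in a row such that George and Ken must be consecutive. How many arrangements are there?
Treat the 2 as one block: (9-2+1)! × 2! = 40320 × 2 = 80640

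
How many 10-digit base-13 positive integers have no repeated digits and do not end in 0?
Last digit: 12 nonzero choices. First digit: 11 (nonzero, ≠last). Middle 8: P(11,8) = 6652800. Total = 878169600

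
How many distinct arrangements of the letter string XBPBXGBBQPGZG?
13! / (1! × 2! × 4! × 1! × 3! × 2!) = 10810800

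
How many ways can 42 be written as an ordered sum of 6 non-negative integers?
C(42+6-1, 6-1) = C(47, 5) = 1533939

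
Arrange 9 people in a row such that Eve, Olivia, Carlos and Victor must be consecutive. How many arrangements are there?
Treat the 4 as one block: (9-4+1)! × 4! = 720 × 24 = 17280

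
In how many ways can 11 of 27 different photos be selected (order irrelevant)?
C(27,11) = 27!/(11!×16!) = 13037895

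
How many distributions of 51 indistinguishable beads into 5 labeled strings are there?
C(51+5-1, 5-1) = C(55, 4) = 341055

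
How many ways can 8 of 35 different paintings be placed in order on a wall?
P(35,8) = 35!/(35-8)! = 948964262400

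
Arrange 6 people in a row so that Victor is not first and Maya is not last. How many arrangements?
By inclusion-exclusion: 6! - 2×(6-1)! + (6-2)! = 720 - 240 + 24 = 504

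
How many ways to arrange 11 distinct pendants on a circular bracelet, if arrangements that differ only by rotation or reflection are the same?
(11-1)!/2 = 3628800/2 = 1814400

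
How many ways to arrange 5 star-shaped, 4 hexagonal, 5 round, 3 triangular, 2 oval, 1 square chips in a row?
20! / (5! × 4! × 5! × 3! × 2! × 1!) = 586637251200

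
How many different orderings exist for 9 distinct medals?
9! = 362880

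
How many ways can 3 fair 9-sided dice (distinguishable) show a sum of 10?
Coefficient of x^10 in (x + x² + ... + x^9)^3. By inclusion-exclusion on dice exceeding 9: Σ_j (-1)^j C(3,j)·C(10-1-9j, 2) = C(3,0)·C(9,2) = 1·36 = 36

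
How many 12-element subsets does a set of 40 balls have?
C(40,12) = 40!/(12!×28!) = 5586853480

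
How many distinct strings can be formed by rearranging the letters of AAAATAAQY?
9! / (1! × 1! × 1! × 6!) = 504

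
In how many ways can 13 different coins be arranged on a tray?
13! = 6227020800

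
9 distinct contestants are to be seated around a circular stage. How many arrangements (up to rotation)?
Circular: fix one position, arrange the rest. (9-1)! = 40320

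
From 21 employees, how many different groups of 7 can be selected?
C(21,7) = 21!/(7!×14!) = 116280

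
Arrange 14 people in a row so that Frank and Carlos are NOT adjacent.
Total - adjacent = 14! - (14-1)!×2 = 87178291200 - 12454041600 = 74724249600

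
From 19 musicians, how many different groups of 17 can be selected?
C(19,17) = 19!/(17!×2!) = 171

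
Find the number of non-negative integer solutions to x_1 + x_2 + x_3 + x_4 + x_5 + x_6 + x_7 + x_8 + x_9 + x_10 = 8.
C(8+10-1, 10-1) = C(17, 9) = 24310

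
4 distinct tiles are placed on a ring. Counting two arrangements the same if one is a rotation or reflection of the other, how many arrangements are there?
(4-1)!/2 = 6/2 = 3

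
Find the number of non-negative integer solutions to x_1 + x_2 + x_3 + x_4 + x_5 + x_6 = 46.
C(46+6-1, 6-1) = C(51, 5) = 2349060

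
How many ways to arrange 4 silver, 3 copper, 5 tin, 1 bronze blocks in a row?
13! / (4! × 3! × 5! × 1!) = 360360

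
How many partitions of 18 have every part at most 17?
Let r_j(i) = number of partitions of i into parts ≤ j, for i = 0..18. r_1(i) = 1 for all i; r_j(i) = r_{j-1}(i) + r_j(i-j). Rows j = 2..17: ≤2: 1 1 2 2 3 3 4 4 5 5 6 6 7 7 8 8 9 9 10; ≤3: 1 1 2 3 4 5 7 8 10 12 14 16 19 21 24 27 30 33 37; ≤4: 1 1 2 3 5 6 9 11 15 18 23 27 34 39 47 54 64 72 84; ≤5: 1 1 2 3 5 7 10 13 18 23 30 37 47 57 70 84 101 119 141; ≤6: 1 1 2 3 5 7 11 14 20 26 35 44 58 71 90 110 136 163 199; ≤7: 1 1 2 3 5 7 11 15 21 28 38 49 65 82 105 131 164 201 248; ≤8: 1 1 2 3 5 7 11 15 22 29 40 52 70 89 116 146 186 230 288; ≤9: 1 1 2 3 5 7 11 15 22 30 41 54 73 94 123 157 201 252 318; ≤10: 1 1 2 3 5 7 11 15 22 30 42 55 75 97 128 164 212 267 340; ≤11: 1 1 2 3 5 7 11 15 22 30 42 56 76 99 131 169 219 278 355; ≤12: 1 1 2 3 5 7 11 15 22 30 42 56 77 100 133 172 224 285 366; ≤13: 1 1 2 3 5 7 11 15 22 30 42 56 77 101 134 174 227 290 373; ≤14: 1 1 2 3 5 7 11 15 22 30 42 56 77 101 135 175 229 293 378; ≤15: 1 1 2 3 5 7 11 15 22 30 42 56 77 101 135 176 230 295 381; ≤16: 1 1 2 3 5 7 11 15 22 30 42 56 77 101 135 176 231 296 383; ≤17: 1 1 2 3 5 7 11 15 22 30 42 56 77 101 135 176 231 297 384. r_17(18) = 384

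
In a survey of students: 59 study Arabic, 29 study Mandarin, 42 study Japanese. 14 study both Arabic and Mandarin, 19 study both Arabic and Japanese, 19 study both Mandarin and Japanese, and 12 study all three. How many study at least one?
|A∪B∪C| = 59+29+42-14-19-19+12 = 90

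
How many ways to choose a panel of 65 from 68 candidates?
C(68,65) = 68!/(65!×3!) = 50116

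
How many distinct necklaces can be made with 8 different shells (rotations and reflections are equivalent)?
(8-1)!/2 = 5040/2 = 2520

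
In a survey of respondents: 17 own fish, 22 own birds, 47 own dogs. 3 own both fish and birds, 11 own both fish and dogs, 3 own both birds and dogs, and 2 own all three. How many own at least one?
|A∪B∪C| = 17+22+47-3-11-3+2 = 71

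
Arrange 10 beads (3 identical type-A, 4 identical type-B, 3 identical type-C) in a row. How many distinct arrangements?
10! / (3! × 4! × 3!) = 4200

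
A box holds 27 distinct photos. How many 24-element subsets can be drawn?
C(27,24) = 27!/(24!×3!) = 2925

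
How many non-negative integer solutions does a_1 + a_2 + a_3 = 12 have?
C(12+3-1, 3-1) = C(14, 2) = 91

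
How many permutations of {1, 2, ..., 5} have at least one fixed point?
Complement of the derangements. !5 = Σ_{j=0}^{5} (-1)^j·5!/j! = 120 - 120 + 60 - 20 + 5 - 1 = 44. 5! - !5 = 120 - 44 = 76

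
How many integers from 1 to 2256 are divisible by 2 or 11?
⌊2256/2⌋ + ⌊2256/11⌋ - ⌊2256/22⌋ = 1128 + 205 - 102 = 1231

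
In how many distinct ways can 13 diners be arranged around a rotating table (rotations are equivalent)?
Circular: fix one position, arrange the rest. (13-1)! = 479001600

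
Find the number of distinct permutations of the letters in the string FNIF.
4! / (1! × 1! × 2!) = 12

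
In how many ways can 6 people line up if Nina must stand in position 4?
Fix one position: (6-1)! = 120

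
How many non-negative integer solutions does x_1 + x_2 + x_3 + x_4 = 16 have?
C(16+4-1, 4-1) = C(19, 3) = 969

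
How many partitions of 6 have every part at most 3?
Let r_j(i) = number of partitions of i into parts ≤ j, for i = 0..6. r_1(i) = 1 for all i; r_j(i) = r_{j-1}(i) + r_j(i-j). Rows j = 2..3: ≤2: 1 1 2 2 3 3 4; ≤3: 1 1 2 3 4 5 7. r_3(6) = 7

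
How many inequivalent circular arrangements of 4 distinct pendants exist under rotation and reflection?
(4-1)!/2 = 6/2 = 3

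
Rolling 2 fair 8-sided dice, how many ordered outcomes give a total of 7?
Coefficient of x^7 in (x + x² + ... + x^8)^2. By inclusion-exclusion on dice exceeding 8: Σ_j (-1)^j C(2,j)·C(7-1-8j, 1) = C(2,0)·C(6,1) = 1·6 = 6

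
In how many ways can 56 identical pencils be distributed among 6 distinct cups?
C(56+6-1, 6-1) = C(61, 5) = 5949147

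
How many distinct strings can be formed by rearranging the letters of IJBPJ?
5! / (1! × 1! × 2! × 1!) = 60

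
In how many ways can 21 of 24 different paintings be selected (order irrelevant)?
C(24,21) = 24!/(21!×3!) = 2024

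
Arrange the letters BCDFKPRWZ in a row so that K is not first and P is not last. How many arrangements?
By inclusion-exclusion: 9! - 2×(9-1)! + (9-2)! = 362880 - 80640 + 5040 = 287280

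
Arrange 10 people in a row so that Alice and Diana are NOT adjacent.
Total - adjacent = 10! - (10-1)!×2 = 3628800 - 725760 = 2903040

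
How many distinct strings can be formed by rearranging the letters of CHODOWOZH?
9! / (1! × 1! × 1! × 3! × 1! × 2!) = 30240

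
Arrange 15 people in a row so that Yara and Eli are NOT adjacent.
Total - adjacent = 15! - (15-1)!×2 = 1307674368000 - 174356582400 = 1133317785600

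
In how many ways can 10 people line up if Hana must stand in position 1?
Fix one position: (10-1)! = 362880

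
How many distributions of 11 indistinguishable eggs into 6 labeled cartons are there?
C(11+6-1, 6-1) = C(16, 5) = 4368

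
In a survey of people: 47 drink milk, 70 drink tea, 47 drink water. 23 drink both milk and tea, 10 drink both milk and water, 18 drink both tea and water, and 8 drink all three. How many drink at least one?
|A∪B∪C| = 47+70+47-23-10-18+8 = 121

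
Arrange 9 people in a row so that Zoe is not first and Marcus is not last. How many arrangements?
By inclusion-exclusion: 9! - 2×(9-1)! + (9-2)! = 362880 - 80640 + 5040 = 287280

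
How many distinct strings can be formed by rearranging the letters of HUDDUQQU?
8! / (2! × 2! × 3! × 1!) = 1680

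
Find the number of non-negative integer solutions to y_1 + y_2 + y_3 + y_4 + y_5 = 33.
C(33+5-1, 5-1) = C(37, 4) = 66045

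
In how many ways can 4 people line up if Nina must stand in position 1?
Fix one position: (4-1)! = 6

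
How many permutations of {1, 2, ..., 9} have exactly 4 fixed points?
Choose the 4 fixed points C(9,4) = 126, derange the rest: !5 = Σ_{j=0}^{5} (-1)^j·5!/j! = 120 - 120 + 60 - 20 + 5 - 1 = 44. Product = 126 × 44 = 5544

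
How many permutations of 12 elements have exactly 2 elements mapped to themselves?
Choose the 2 fixed points C(12,2) = 66, derange the rest: !10 = Σ_{j=0}^{10} (-1)^j·10!/j! = 3628800 - 3628800 + 1814400 - 604800 + 151200 - 30240 + 5040 - 720 + 90 - 10 + 1 = 1334961. Product = 66 × 1334961 = 88107426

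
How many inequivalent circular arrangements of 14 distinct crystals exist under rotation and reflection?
(14-1)!/2 = 6227020800/2 = 3113510400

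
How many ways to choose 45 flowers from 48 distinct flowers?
C(48,45) = 48!/(45!×3!) = 17296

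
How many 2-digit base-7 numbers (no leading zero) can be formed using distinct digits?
First digit: 6 choices (nonzero). Then descending: 6 × 6 = 36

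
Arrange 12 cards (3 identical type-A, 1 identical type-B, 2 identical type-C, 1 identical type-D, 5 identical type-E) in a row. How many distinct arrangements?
12! / (3! × 1! × 2! × 1! × 5!) = 332640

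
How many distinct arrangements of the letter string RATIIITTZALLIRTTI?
17! / (2! × 5! × 1! × 2! × 2! × 5!) = 3087564480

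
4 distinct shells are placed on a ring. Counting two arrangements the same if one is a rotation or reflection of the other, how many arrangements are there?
(4-1)!/2 = 6/2 = 3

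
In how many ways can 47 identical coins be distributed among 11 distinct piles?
C(47+11-1, 11-1) = C(57, 10) = 43183019880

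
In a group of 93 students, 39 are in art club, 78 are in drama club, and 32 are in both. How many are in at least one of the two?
|A∪B| = |A| + |B| - |A∩B| = 39 + 78 - 32 = 85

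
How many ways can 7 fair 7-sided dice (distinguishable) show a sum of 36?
Coefficient of x^36 in (x + x² + ... + x^7)^7. By inclusion-exclusion on dice exceeding 7: Σ_j (-1)^j C(7,j)·C(36-1-7j, 6) = C(7,0)·C(35,6) - C(7,1)·C(28,6) + C(7,2)·C(21,6) - C(7,3)·C(14,6) + C(7,4)·C(7,6) = 1·1623160 - 7·376740 + 21·54264 - 35·3003 + 35·7 = 20664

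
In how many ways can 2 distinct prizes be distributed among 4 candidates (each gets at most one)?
P(4,2) = 4!/(4-2)! = 12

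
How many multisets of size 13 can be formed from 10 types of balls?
C(13+10-1, 10-1) = C(22, 9) = 497420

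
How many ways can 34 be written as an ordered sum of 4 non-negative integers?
C(34+4-1, 4-1) = C(37, 3) = 7770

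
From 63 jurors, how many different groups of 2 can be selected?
C(63,2) = 63!/(2!×61!) = 1953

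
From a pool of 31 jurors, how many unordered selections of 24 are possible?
C(31,24) = 31!/(24!×7!) = 2629575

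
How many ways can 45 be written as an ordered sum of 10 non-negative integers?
C(45+10-1, 10-1) = C(54, 9) = 5317936260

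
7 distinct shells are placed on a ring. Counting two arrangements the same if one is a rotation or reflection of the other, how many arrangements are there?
(7-1)!/2 = 720/2 = 360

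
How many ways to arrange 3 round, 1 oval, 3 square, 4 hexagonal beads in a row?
11! / (3! × 1! × 3! × 4!) = 46200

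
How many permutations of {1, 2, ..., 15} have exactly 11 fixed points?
Choose the 11 fixed points C(15,11) = 1365, derange the rest: !4 = Σ_{j=0}^{4} (-1)^j·4!/j! = 24 - 24 + 12 - 4 + 1 = 9. Product = 1365 × 9 = 12285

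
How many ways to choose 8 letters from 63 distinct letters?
C(63,8) = 63!/(8!×55!) = 3872894697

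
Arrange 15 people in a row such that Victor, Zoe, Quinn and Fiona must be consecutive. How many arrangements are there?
Treat the 4 as one block: (15-4+1)! × 4! = 479001600 × 24 = 11496038400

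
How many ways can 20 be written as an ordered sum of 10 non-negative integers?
C(20+10-1, 10-1) = C(29, 9) = 10015005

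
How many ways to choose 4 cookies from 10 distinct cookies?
C(10,4) = 10!/(4!×6!) = 210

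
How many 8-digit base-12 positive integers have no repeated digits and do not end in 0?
Last digit: 11 nonzero choices. First digit: 10 (nonzero, ≠last). Middle 6: P(10,6) = 151200. Total = 16632000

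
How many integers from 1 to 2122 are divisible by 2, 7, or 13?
⌊2122/2⌋+⌊2122/7⌋+⌊2122/13⌋ - ⌊2122/14⌋-⌊2122/26⌋-⌊2122/91⌋ + ⌊2122/182⌋ = 1061+303+163 - 151-81-23 + 11 = 1283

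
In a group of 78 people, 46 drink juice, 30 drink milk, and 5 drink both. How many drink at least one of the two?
|A∪B| = |A| + |B| - |A∩B| = 46 + 30 - 5 = 71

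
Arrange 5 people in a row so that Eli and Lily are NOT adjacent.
Total - adjacent = 5! - (5-1)!×2 = 120 - 48 = 72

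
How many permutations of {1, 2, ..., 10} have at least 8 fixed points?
Exactly j fixed points: C(10,j)·!(10-j); sum over j ≥ 8 (derangement numbers via !m = (m-1)·(!(m-1) + !(m-2)): !0..!2 = 1, 0, 1). Σ_{j=8}^{10} C(10,j)·!(10-j) = C(10,8)·!2 + C(10,9)·!1 + C(10,10)·!0 = 45·1 + 10·0 + 1·1 = 46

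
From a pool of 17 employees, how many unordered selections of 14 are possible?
C(17,14) = 17!/(14!×3!) = 680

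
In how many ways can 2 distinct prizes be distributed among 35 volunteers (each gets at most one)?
P(35,2) = 35!/(35-2)! = 1190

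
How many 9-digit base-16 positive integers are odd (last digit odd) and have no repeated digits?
Last∈{1,3,5,7,9,11,13,15}. Last=0: 0. Last nonzero: 8×14×P(14,7) = 1937295360. Total = 1937295360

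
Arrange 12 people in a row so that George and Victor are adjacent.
Treat as block: (12-1)! × 2! = 39916800 × 2 = 79833600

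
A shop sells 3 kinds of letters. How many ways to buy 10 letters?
C(10+3-1, 3-1) = C(12, 2) = 66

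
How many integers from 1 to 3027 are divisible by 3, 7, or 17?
⌊3027/3⌋+⌊3027/7⌋+⌊3027/17⌋ - ⌊3027/21⌋-⌊3027/51⌋-⌊3027/119⌋ + ⌊3027/357⌋ = 1009+432+178 - 144-59-25 + 8 = 1399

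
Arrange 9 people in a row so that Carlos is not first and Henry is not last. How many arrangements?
By inclusion-exclusion: 9! - 2×(9-1)! + (9-2)! = 362880 - 80640 + 5040 = 287280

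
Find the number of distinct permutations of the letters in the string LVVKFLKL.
8! / (1! × 2! × 2! × 3!) = 1680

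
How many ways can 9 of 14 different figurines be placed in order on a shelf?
P(14,9) = 14!/(14-9)! = 726485760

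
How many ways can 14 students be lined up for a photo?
14! = 87178291200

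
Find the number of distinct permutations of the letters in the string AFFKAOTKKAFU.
12! / (3! × 1! × 3! × 1! × 1! × 3!) = 2217600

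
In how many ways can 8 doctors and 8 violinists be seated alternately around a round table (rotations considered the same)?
Fix one of the doctors: (8-1)! ways for the remaining doctors, × 8! ways for the violinists = 5040 × 40320 = 203212800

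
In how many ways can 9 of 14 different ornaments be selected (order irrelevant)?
C(14,9) = 14!/(9!×5!) = 2002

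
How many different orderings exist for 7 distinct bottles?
7! = 5040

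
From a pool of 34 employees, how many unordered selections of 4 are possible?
C(34,4) = 34!/(4!×30!) = 46376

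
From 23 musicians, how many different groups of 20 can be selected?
C(23,20) = 23!/(20!×3!) = 1771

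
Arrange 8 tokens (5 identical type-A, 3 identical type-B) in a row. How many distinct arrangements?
8! / (5! × 3!) = 56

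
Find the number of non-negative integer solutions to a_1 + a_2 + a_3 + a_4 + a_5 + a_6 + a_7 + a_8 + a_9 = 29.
C(29+9-1, 9-1) = C(37, 8) = 38608020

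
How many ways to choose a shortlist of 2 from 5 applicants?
C(5,2) = 5!/(2!×3!) = 10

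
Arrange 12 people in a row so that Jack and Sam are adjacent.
Treat as block: (12-1)! × 2! = 39916800 × 2 = 79833600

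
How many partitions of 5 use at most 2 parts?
By conjugation, equals partitions of 5 into parts ≤ 2. Let r_j(i) = number of partitions of i into parts ≤ j, for i = 0..5. r_1(i) = 1 for all i; r_j(i) = r_{j-1}(i) + r_j(i-j). Rows j = 2..2: ≤2: 1 1 2 2 3 3. r_2(5) = 3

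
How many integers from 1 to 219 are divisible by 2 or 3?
⌊219/2⌋ + ⌊219/3⌋ - ⌊219/6⌋ = 109 + 73 - 36 = 146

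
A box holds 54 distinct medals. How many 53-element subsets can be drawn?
C(54,53) = 54!/(53!×1!) = 54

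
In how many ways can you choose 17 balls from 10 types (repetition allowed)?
C(17+10-1, 10-1) = C(26, 9) = 3124550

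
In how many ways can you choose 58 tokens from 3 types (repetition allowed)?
C(58+3-1, 3-1) = C(60, 2) = 1770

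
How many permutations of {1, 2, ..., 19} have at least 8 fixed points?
Exactly j fixed points: C(19,j)·!(19-j); sum over j ≥ 8 (derangement numbers via !m = (m-1)·(!(m-1) + !(m-2)): !0..!11 = 1, 0, 1, 2, 9, 44, 265, 1854, 14833, 133496, 1334961, 14684570). Σ_{j=8}^{19} C(19,j)·!(19-j) = C(19,8)·!11 + C(19,9)·!10 + C(19,10)·!9 + C(19,11)·!8 + C(19,12)·!7 + C(19,13)·!6 + C(19,14)·!5 + C(19,15)·!4 + C(19,16)·!3 + C(19,17)·!2 + C(19,18)·!1 + C(19,19)·!0 = 75582·14684570 + 92378·1334961 + 92378·133496 + 75582·14833 + 50388·1854 + 27132·265 + 11628·44 + 3876·9 + 969·2 + 171·1 + 19·0 + 1·1 = 1246764556250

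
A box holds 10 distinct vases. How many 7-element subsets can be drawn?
C(10,7) = 10!/(7!×3!) = 120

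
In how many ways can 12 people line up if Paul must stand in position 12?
Fix one position: (12-1)! = 39916800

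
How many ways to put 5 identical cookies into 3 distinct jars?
C(5+3-1, 3-1) = C(7, 2) = 21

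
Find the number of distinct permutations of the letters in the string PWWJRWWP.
8! / (1! × 4! × 2! × 1!) = 840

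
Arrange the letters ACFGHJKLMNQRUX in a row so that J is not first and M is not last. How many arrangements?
By inclusion-exclusion: 14! - 2×(14-1)! + (14-2)! = 87178291200 - 12454041600 + 479001600 = 75203251200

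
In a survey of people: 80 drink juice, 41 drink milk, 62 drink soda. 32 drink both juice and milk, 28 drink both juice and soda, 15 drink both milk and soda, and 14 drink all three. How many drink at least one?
|A∪B∪C| = 80+41+62-32-28-15+14 = 122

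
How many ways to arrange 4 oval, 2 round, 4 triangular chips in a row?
10! / (4! × 2! × 4!) = 3150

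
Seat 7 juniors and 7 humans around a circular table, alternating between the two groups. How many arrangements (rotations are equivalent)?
Fix one of the juniors: (7-1)! ways for the remaining juniors, × 7! ways for the humans = 720 × 5040 = 3628800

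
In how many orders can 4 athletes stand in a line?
4! = 24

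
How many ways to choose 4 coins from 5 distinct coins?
C(5,4) = 5!/(4!×1!) = 5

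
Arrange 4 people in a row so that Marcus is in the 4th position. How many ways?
Fix one position: (4-1)! = 6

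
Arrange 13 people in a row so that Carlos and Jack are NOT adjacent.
Total - adjacent = 13! - (13-1)!×2 = 6227020800 - 958003200 = 5269017600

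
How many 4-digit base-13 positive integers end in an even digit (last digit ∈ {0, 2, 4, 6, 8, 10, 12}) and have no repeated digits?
Last∈{0,2,4,6,8,10,12}. Last=0: 1320. Last nonzero: 6×11×P(11,2) = 7260. Total = 8580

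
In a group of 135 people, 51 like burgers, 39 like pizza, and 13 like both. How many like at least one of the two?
|A∪B| = |A| + |B| - |A∩B| = 51 + 39 - 13 = 77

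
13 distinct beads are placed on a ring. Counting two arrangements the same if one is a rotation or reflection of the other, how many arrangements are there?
(13-1)!/2 = 479001600/2 = 239500800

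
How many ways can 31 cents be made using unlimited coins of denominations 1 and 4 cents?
Coefficient of x^31 in 1/(1-x^1) · 1/(1-x^4). Use j coins of 4 for j = 0..⌊31/4⌋ = 7, the rest in 1s: 7 + 1 = 8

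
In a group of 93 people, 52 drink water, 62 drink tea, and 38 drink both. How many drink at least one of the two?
|A∪B| = |A| + |B| - |A∩B| = 52 + 62 - 38 = 76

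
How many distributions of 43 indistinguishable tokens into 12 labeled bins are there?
C(43+12-1, 12-1) = C(54, 11) = 95722852680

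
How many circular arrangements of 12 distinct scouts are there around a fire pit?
Circular: fix one position, arrange the rest. (12-1)! = 39916800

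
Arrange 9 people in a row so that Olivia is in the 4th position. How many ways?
Fix one position: (9-1)! = 40320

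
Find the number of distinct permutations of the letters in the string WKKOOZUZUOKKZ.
13! / (3! × 2! × 3! × 4! × 1!) = 3603600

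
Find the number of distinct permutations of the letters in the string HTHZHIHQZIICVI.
14! / (1! × 4! × 1! × 4! × 1! × 1! × 2!) = 75675600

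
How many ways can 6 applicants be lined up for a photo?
6! = 720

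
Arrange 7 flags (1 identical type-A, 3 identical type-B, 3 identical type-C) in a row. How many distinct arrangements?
7! / (1! × 3! × 3!) = 140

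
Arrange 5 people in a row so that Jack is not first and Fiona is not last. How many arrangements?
By inclusion-exclusion: 5! - 2×(5-1)! + (5-2)! = 120 - 48 + 6 = 78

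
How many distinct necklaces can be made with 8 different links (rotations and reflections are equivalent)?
(8-1)!/2 = 5040/2 = 2520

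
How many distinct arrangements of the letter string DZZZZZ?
6! / (5! × 1!) = 6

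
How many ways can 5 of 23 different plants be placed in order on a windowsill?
P(23,5) = 23!/(23-5)! = 4037880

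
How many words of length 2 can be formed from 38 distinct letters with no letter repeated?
P(38,2) = 38!/(38-2)! = 1406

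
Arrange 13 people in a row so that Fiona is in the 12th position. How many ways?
Fix one position: (13-1)! = 479001600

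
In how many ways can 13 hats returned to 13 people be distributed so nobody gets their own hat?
!13 = Σ_{j=0}^{13} (-1)^j·13!/j! = 6227020800 - 6227020800 + 3113510400 - 1037836800 + 259459200 - 51891840 + 8648640 - 1235520 + 154440 - 17160 + 1716 - 156 + 13 - 1 = 2290792932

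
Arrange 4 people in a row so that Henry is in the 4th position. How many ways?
Fix one position: (4-1)! = 6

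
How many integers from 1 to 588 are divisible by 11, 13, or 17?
⌊588/11⌋+⌊588/13⌋+⌊588/17⌋ - ⌊588/143⌋-⌊588/187⌋-⌊588/221⌋ + ⌊588/2431⌋ = 53+45+34 - 4-3-2 + 0 = 123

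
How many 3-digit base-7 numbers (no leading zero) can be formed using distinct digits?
First digit: 6 choices (nonzero). Then descending: 6 × 6 × 5 = 180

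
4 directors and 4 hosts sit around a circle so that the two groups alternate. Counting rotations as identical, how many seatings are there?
Fix one of the directors: (4-1)! ways for the remaining directors, × 4! ways for the hosts = 6 × 24 = 144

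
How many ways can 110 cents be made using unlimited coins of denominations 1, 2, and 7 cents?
Coefficient of x^110 in 1/(1-x^1) · 1/(1-x^2) · 1/(1-x^7). Case on j = number of 7-cent coins (j = 0..15); remainder r = 110 - 7j is made from {1,2} in ⌊r/2⌋+1 ways. r = 110, 103, 96, 89, 82, 75, 68, 61, 54, 47, 40, 33, 26, 19, 12, 5 → 56 + 52 + 49 + 45 + 42 + 38 + 35 + 31 + 28 + 24 + 21 + 17 + 14 + 10 + 7 + 3 = 472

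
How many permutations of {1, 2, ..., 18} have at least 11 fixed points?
Exactly j fixed points: C(18,j)·!(18-j); sum over j ≥ 11 (derangement numbers via !m = (m-1)·(!(m-1) + !(m-2)): !0..!7 = 1, 0, 1, 2, 9, 44, 265, 1854). Σ_{j=11}^{18} C(18,j)·!(18-j) = C(18,11)·!7 + C(18,12)·!6 + C(18,13)·!5 + C(18,14)·!4 + C(18,15)·!3 + C(18,16)·!2 + C(18,17)·!1 + C(18,18)·!0 = 31824·1854 + 18564·265 + 8568·44 + 3060·9 + 816·2 + 153·1 + 18·0 + 1·1 = 64327474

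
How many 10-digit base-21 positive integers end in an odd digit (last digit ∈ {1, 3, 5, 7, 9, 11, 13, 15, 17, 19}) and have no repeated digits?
Last∈{1,3,5,7,9,11,13,15,17,19}. Last=0: 0. Last nonzero: 10×19×P(19,8) = 579018585600. Total = 579018585600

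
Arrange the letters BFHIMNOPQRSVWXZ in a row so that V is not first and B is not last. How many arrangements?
By inclusion-exclusion: 15! - 2×(15-1)! + (15-2)! = 1307674368000 - 174356582400 + 6227020800 = 1139544806400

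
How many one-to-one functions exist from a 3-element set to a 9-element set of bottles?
P(9,3) = 9!/(9-3)! = 504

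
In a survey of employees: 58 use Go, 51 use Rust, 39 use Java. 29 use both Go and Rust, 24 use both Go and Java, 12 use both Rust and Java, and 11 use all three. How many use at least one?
|A∪B∪C| = 58+51+39-29-24-12+11 = 94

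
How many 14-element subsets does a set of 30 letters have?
C(30,14) = 30!/(14!×16!) = 145422675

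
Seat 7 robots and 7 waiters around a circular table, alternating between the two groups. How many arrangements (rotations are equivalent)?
Fix one of the robots: (7-1)! ways for the remaining robots, × 7! ways for the waiters = 720 × 5040 = 3628800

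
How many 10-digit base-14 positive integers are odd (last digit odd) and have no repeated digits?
Last∈{1,3,5,7,9,11,13}. Last=0: 0. Last nonzero: 7×12×P(12,8) = 1676505600. Total = 1676505600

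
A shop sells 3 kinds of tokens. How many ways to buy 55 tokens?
C(55+3-1, 3-1) = C(57, 2) = 1596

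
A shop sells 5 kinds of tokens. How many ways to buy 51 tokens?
C(51+5-1, 5-1) = C(55, 4) = 341055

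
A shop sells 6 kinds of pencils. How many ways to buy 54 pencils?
C(54+6-1, 6-1) = C(59, 5) = 5006386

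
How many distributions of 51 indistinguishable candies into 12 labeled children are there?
C(51+12-1, 12-1) = C(62, 11) = 508271323092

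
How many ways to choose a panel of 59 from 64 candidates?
C(64,59) = 64!/(59!×5!) = 7624512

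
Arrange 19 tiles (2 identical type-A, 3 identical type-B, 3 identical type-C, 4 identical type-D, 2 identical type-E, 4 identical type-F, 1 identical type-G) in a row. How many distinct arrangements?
19! / (2! × 3! × 3! × 4! × 2! × 4! × 1!) = 1466593128000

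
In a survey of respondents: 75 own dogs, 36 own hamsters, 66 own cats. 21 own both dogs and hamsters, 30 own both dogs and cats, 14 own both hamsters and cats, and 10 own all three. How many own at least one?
|A∪B∪C| = 75+36+66-21-30-14+10 = 122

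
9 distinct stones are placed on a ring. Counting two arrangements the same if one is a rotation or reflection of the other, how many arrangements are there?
(9-1)!/2 = 40320/2 = 20160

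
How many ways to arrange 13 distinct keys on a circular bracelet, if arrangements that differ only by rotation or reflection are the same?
(13-1)!/2 = 479001600/2 = 239500800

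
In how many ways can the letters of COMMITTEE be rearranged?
9! / (1! × 1! × 2! × 1! × 2! × 2!) = 45360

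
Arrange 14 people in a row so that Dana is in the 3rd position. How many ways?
Fix one position: (14-1)! = 6227020800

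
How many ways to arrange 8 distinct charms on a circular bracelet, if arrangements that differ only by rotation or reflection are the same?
(8-1)!/2 = 5040/2 = 2520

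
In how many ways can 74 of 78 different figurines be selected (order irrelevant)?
C(78,74) = 78!/(74!×4!) = 1426425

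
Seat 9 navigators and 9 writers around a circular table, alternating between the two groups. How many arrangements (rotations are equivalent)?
Fix one of the navigators: (9-1)! ways for the remaining navigators, × 9! ways for the writers = 40320 × 362880 = 14631321600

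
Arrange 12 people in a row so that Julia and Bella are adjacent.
Treat as block: (12-1)! × 2! = 39916800 × 2 = 79833600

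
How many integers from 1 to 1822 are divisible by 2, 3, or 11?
⌊1822/2⌋+⌊1822/3⌋+⌊1822/11⌋ - ⌊1822/6⌋-⌊1822/22⌋-⌊1822/33⌋ + ⌊1822/66⌋ = 911+607+165 - 303-82-55 + 27 = 1270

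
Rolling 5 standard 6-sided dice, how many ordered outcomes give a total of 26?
Coefficient of x^26 in (x + x² + ... + x^6)^5. By inclusion-exclusion on dice exceeding 6: Σ_j (-1)^j C(5,j)·C(26-1-6j, 4) = C(5,0)·C(25,4) - C(5,1)·C(19,4) + C(5,2)·C(13,4) - C(5,3)·C(7,4) = 1·12650 - 5·3876 + 10·715 - 10·35 = 70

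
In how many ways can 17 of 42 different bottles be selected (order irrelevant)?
C(42,17) = 42!/(17!×25!) = 254661927156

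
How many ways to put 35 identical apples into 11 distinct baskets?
C(35+11-1, 11-1) = C(45, 10) = 3190187286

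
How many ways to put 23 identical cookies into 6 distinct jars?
C(23+6-1, 6-1) = C(28, 5) = 98280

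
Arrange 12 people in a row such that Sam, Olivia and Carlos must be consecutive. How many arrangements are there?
Treat the 3 as one block: (12-3+1)! × 3! = 3628800 × 6 = 21772800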